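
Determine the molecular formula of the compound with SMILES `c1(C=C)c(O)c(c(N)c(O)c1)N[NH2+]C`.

Heavy atoms from the SMILES: 9 C, 3 N, 2 O.
Implicit hydrogens by atom environment:
  5 × C (aromatic): no H
  2 × O: 1 H each → 2
  1 × C: 3 H
  1 × C: 2 H
  1 × C (aromatic): 1 H
  1 × C: 1 H
  1 × N: 2 H
  1 × N (charge +1): 2 H
  1 × N: 1 H
  Total hydrogens = 14.
Net charge +1.
Molecular formula: C9H14N3O2+

C9H14N3O2+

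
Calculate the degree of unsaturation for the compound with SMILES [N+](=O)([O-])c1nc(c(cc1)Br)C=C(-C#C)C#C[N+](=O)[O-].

Molecular formula from the SMILES: C11H4BrN3O4.
DoU = (2C + 2 + N − H − X)/2 = (2·11 + 2 + 3 − 4 − 1)/2 = 22/2 = 11.
(Structurally: 1 ring(s) + 10 π bond(s) = 11.)

11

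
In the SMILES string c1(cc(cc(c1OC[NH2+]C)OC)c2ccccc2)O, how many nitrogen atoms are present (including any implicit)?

1

The symbol for nitrogen appears 1 time in the SMILES.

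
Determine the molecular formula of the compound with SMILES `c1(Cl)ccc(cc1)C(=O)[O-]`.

C7H4ClO2-

Heavy atoms from the SMILES: 7 C, 1 Cl, 2 O.
Implicit hydrogens by atom environment:
  4 × C (aromatic): 1 H each → 4
  2 × C (aromatic): no H
  1 × C: no H
  1 × Cl: no H
  1 × O: no H
  1 × O (charge -1): no H
  Total hydrogens = 4.
Net charge -1.
Molecular formula: C7H4ClO2-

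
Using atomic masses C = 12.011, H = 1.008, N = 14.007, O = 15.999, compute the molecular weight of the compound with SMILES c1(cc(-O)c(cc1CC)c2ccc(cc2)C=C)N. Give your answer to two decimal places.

239.32

Molecular formula: C16H17NO.
M = 16×12.011 + 17×1.008 + 1×14.007 + 1×15.999 = 239.32 g/mol.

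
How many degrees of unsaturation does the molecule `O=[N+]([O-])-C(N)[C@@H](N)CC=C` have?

2

Molecular formula from the SMILES: C5H11N3O2.
DoU = (2C + 2 + N − H − X)/2 = (2·5 + 2 + 3 − 11 − 0)/2 = 4/2 = 2.
(Structurally: 0 ring(s) + 2 π bond(s) = 2.)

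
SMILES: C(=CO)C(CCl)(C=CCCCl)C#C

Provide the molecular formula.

Heavy atoms from the SMILES: 10 C, 2 Cl, 1 O.
Implicit hydrogens by atom environment:
  5 × C: 1 H each → 5
  3 × C: 2 H each → 6
  2 × C: no H
  2 × Cl: no H
  1 × O: 1 H
  Total hydrogens = 12.
Molecular formula: C10H12Cl2O

C10H12Cl2O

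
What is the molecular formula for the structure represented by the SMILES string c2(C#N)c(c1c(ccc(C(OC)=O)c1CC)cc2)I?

C15H12INO2

Heavy atoms from the SMILES: 15 C, 1 I, 1 N, 2 O.
Implicit hydrogens by atom environment:
  6 × C (aromatic): no H
  4 × C (aromatic): 1 H each → 4
  2 × C: 3 H each → 6
  2 × C: no H
  2 × O: no H
  1 × C: 2 H
  1 × I: no H
  1 × N: no H
  Total hydrogens = 12.
Molecular formula: C15H12INO2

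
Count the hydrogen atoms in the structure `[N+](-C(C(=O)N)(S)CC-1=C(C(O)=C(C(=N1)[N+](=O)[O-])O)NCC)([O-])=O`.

13

Hydrogens are implicit in SMILES; fill each atom to its normal valence:
  5 × C (aromatic): no H
  3 × O: no H
  2 × C: 2 H each → 4
  2 × C: no H
  2 × N (charge +1): no H
  2 × O: 1 H each → 2
  2 × O (charge -1): no H
  1 × C: 3 H
  1 × N: 2 H
  1 × N: 1 H
  1 × N (aromatic): no H
  1 × S: 1 H
  Total hydrogens = 13.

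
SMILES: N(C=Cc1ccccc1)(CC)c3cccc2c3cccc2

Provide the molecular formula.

C20H19N

Heavy atoms from the SMILES: 20 C, 1 N.
Implicit hydrogens by atom environment:
  12 × C (aromatic): 1 H each → 12
  4 × C (aromatic): no H
  2 × C: 1 H each → 2
  1 × C: 3 H
  1 × C: 2 H
  1 × N: no H
  Total hydrogens = 19.
Molecular formula: C20H19N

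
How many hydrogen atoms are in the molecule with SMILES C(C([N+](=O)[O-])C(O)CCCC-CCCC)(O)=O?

21

Hydrogens are implicit in SMILES; fill each atom to its normal valence:
  7 × C: 2 H each → 14
  2 × C: 1 H each → 2
  2 × O: 1 H each → 2
  2 × O: no H
  1 × C: 3 H
  1 × C: no H
  1 × N (charge +1): no H
  1 × O (charge -1): no H
  Total hydrogens = 21.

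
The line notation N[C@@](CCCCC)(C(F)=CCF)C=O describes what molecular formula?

C10H17F2NO

Heavy atoms from the SMILES: 10 C, 2 F, 1 N, 1 O.
Implicit hydrogens by atom environment:
  5 × C: 2 H each → 10
  2 × C: 1 H each → 2
  2 × C: no H
  2 × F: no H
  1 × C: 3 H
  1 × N: 2 H
  1 × O: no H
  Total hydrogens = 17.
Molecular formula: C10H17F2NO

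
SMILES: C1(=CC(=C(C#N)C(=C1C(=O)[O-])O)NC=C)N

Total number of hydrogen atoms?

8

Hydrogens are implicit in SMILES; fill each atom to its normal valence:
  5 × C (aromatic): no H
  2 × C: no H
  1 × C: 2 H
  1 × C (aromatic): 1 H
  1 × C: 1 H
  1 × N: 2 H
  1 × N: 1 H
  1 × N: no H
  1 × O: 1 H
  1 × O: no H
  1 × O (charge -1): no H
  Total hydrogens = 8.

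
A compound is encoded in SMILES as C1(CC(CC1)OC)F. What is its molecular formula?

Heavy atoms from the SMILES: 6 C, 1 F, 1 O.
Implicit hydrogens by atom environment:
  3 × C: 2 H each → 6
  2 × C: 1 H each → 2
  1 × C: 3 H
  1 × F: no H
  1 × O: no H
  Total hydrogens = 11.
Molecular formula: C6H11FO

C6H11FO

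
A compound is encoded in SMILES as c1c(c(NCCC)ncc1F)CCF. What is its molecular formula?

Heavy atoms from the SMILES: 10 C, 2 F, 2 N.
Implicit hydrogens by atom environment:
  4 × C: 2 H each → 8
  3 × C (aromatic): no H
  2 × C (aromatic): 1 H each → 2
  2 × F: no H
  1 × C: 3 H
  1 × N: 1 H
  1 × N (aromatic): no H
  Total hydrogens = 14.
Molecular formula: C10H14F2N2

C10H14F2N2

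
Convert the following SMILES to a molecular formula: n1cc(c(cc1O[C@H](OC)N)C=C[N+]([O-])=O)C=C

Heavy atoms from the SMILES: 11 C, 3 N, 4 O.
Implicit hydrogens by atom environment:
  4 × C: 1 H each → 4
  3 × C (aromatic): no H
  3 × O: no H
  2 × C (aromatic): 1 H each → 2
  1 × C: 3 H
  1 × C: 2 H
  1 × N: 2 H
  1 × N (aromatic): no H
  1 × N (charge +1): no H
  1 × O (charge -1): no H
  Total hydrogens = 13.
Molecular formula: C11H13N3O4

C11H13N3O4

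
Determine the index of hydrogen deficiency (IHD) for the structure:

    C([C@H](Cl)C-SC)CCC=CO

1

Molecular formula from the SMILES: C8H15ClOS.
DoU = (2C + 2 + N − H − X)/2 = (2·8 + 2 + 0 − 15 − 1)/2 = 2/2 = 1.
(Structurally: 0 ring(s) + 1 π bond(s) = 1.)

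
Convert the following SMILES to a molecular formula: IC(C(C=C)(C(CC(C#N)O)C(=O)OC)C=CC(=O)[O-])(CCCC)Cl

Heavy atoms from the SMILES: 17 C, 1 Cl, 1 I, 1 N, 5 O.
Implicit hydrogens by atom environment:
  5 × C: 2 H each → 10
  5 × C: 1 H each → 5
  5 × C: no H
  3 × O: no H
  2 × C: 3 H each → 6
  1 × Cl: no H
  1 × I: no H
  1 × N: no H
  1 × O: 1 H
  1 × O (charge -1): no H
  Total hydrogens = 22.
Net charge -1.
Molecular formula: C17H22ClINO5-

C17H22ClINO5-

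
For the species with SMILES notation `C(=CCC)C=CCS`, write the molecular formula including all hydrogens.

Heavy atoms from the SMILES: 7 C, 1 S.
Implicit hydrogens by atom environment:
  4 × C: 1 H each → 4
  2 × C: 2 H each → 4
  1 × C: 3 H
  1 × S: 1 H
  Total hydrogens = 12.
Molecular formula: C7H12S

C7H12S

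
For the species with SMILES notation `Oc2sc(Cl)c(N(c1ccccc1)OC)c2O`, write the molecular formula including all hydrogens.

C11H10ClNO3S

Heavy atoms from the SMILES: 11 C, 1 Cl, 1 N, 3 O, 1 S.
Implicit hydrogens by atom environment:
  5 × C (aromatic): 1 H each → 5
  5 × C (aromatic): no H
  2 × O: 1 H each → 2
  1 × C: 3 H
  1 × Cl: no H
  1 × N: no H
  1 × O: no H
  1 × S (aromatic): no H
  Total hydrogens = 10.
Molecular formula: C11H10ClNO3S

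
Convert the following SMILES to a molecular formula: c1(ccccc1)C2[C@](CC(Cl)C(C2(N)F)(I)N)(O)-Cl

C12H14Cl2FIN2O

Heavy atoms from the SMILES: 12 C, 2 Cl, 1 F, 1 I, 2 N, 1 O.
Implicit hydrogens by atom environment:
  5 × C (aromatic): 1 H each → 5
  3 × C: no H
  2 × C: 1 H each → 2
  2 × Cl: no H
  2 × N: 2 H each → 4
  1 × C: 2 H
  1 × C (aromatic): no H
  1 × F: no H
  1 × I: no H
  1 × O: 1 H
  Total hydrogens = 14.
Molecular formula: C12H14Cl2FIN2O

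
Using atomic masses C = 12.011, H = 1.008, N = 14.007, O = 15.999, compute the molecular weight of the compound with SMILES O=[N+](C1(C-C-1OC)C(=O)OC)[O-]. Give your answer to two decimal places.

Molecular formula: C6H9NO5.
M = 6×12.011 + 9×1.008 + 1×14.007 + 5×15.999 = 175.14 g/mol.

175.14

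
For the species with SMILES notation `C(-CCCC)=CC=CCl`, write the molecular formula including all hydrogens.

Heavy atoms from the SMILES: 8 C, 1 Cl.
Implicit hydrogens by atom environment:
  4 × C: 1 H each → 4
  3 × C: 2 H each → 6
  1 × C: 3 H
  1 × Cl: no H
  Total hydrogens = 13.
Molecular formula: C8H13Cl

C8H13Cl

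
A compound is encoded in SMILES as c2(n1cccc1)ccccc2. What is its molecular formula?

Heavy atoms from the SMILES: 10 C, 1 N.
Implicit hydrogens by atom environment:
  9 × C (aromatic): 1 H each → 9
  1 × C (aromatic): no H
  1 × N (aromatic): no H
  Total hydrogens = 9.
Molecular formula: C10H9N

C10H9N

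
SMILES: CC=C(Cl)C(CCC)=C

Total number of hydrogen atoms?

Hydrogens are implicit in SMILES; fill each atom to its normal valence:
  3 × C: 2 H each → 6
  2 × C: 3 H each → 6
  2 × C: no H
  1 × C: 1 H
  1 × Cl: no H
  Total hydrogens = 13.

13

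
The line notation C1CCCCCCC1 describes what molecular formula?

Heavy atoms from the SMILES: 8 C.
Implicit hydrogens by atom environment:
  8 × C: 2 H each → 16
  Total hydrogens = 16.
Molecular formula: C8H16

C8H16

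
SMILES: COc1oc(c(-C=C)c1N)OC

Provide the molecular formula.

C8H11NO3

Heavy atoms from the SMILES: 8 C, 1 N, 3 O.
Implicit hydrogens by atom environment:
  4 × C (aromatic): no H
  2 × C: 3 H each → 6
  2 × O: no H
  1 × C: 2 H
  1 × C: 1 H
  1 × N: 2 H
  1 × O (aromatic): no H
  Total hydrogens = 11.
Molecular formula: C8H11NO3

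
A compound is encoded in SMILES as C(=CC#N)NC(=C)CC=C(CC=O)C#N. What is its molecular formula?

C11H11N3O

Heavy atoms from the SMILES: 11 C, 3 N, 1 O.
Implicit hydrogens by atom environment:
  4 × C: 1 H each → 4
  4 × C: no H
  3 × C: 2 H each → 6
  2 × N: no H
  1 × N: 1 H
  1 × O: no H
  Total hydrogens = 11.
Molecular formula: C11H11N3O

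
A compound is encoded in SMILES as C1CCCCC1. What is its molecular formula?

C6H12

Heavy atoms from the SMILES: 6 C.
Implicit hydrogens by atom environment:
  6 × C: 2 H each → 12
  Total hydrogens = 12.
Molecular formula: C6H12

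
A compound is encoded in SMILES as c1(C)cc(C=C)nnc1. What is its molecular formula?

C7H8N2

Heavy atoms from the SMILES: 7 C, 2 N.
Implicit hydrogens by atom environment:
  2 × C (aromatic): 1 H each → 2
  2 × C (aromatic): no H
  2 × N (aromatic): no H
  1 × C: 3 H
  1 × C: 2 H
  1 × C: 1 H
  Total hydrogens = 8.
Molecular formula: C7H8N2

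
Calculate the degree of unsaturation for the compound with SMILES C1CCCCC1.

1

Molecular formula from the SMILES: C6H12.
DoU = (2C + 2 + N − H − X)/2 = (2·6 + 2 + 0 − 12 − 0)/2 = 2/2 = 1.
(Structurally: 1 ring(s) + 0 π bond(s) = 1.)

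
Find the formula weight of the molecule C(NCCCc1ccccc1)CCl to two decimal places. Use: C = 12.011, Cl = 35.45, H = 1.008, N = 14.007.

Molecular formula: C11H16ClN.
M = 11×12.011 + 1×35.45 + 16×1.008 + 1×14.007 = 197.71 g/mol.

197.71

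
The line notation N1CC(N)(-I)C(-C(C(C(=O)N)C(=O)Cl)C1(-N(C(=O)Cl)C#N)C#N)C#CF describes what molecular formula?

Heavy atoms from the SMILES: 13 C, 2 Cl, 1 F, 1 I, 6 N, 3 O.
Implicit hydrogens by atom environment:
  9 × C: no H
  3 × C: 1 H each → 3
  3 × N: no H
  3 × O: no H
  2 × Cl: no H
  2 × N: 2 H each → 4
  1 × C: 2 H
  1 × F: no H
  1 × I: no H
  1 × N: 1 H
  Total hydrogens = 10.
Molecular formula: C13H10Cl2FIN6O3

C13H10Cl2FIN6O3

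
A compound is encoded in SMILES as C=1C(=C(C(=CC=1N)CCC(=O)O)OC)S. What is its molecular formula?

C10H13NO3S

Heavy atoms from the SMILES: 10 C, 1 N, 3 O, 1 S.
Implicit hydrogens by atom environment:
  4 × C (aromatic): no H
  2 × C: 2 H each → 4
  2 × C (aromatic): 1 H each → 2
  2 × O: no H
  1 × C: 3 H
  1 × C: no H
  1 × N: 2 H
  1 × O: 1 H
  1 × S: 1 H
  Total hydrogens = 13.
Molecular formula: C10H13NO3S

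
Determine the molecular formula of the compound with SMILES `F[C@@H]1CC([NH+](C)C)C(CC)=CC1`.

Heavy atoms from the SMILES: 10 C, 1 F, 1 N.
Implicit hydrogens by atom environment:
  3 × C: 3 H each → 9
  3 × C: 2 H each → 6
  3 × C: 1 H each → 3
  1 × C: no H
  1 × F: no H
  1 × N (charge +1): 1 H
  Total hydrogens = 19.
Net charge +1.
Molecular formula: C10H19FN+

C10H19FN+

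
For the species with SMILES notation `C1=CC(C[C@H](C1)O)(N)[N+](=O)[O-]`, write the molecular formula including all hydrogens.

C6H10N2O3

Heavy atoms from the SMILES: 6 C, 2 N, 3 O.
Implicit hydrogens by atom environment:
  3 × C: 1 H each → 3
  2 × C: 2 H each → 4
  1 × C: no H
  1 × N: 2 H
  1 × N (charge +1): no H
  1 × O: 1 H
  1 × O: no H
  1 × O (charge -1): no H
  Total hydrogens = 10.
Molecular formula: C6H10N2O3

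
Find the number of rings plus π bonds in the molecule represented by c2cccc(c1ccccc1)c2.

8

Molecular formula from the SMILES: C12H10.
DoU = (2C + 2 + N − H − X)/2 = (2·12 + 2 + 0 − 10 − 0)/2 = 16/2 = 8.
(Structurally: 2 ring(s) + 6 π bond(s) = 8.)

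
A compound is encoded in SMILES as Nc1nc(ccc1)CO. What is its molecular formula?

C6H8N2O

Heavy atoms from the SMILES: 6 C, 2 N, 1 O.
Implicit hydrogens by atom environment:
  3 × C (aromatic): 1 H each → 3
  2 × C (aromatic): no H
  1 × C: 2 H
  1 × N: 2 H
  1 × N (aromatic): no H
  1 × O: 1 H
  Total hydrogens = 8.
Molecular formula: C6H8N2O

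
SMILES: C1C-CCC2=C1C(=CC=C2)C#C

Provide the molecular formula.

Heavy atoms from the SMILES: 12 C.
Implicit hydrogens by atom environment:
  4 × C: 2 H each → 8
  3 × C (aromatic): 1 H each → 3
  3 × C (aromatic): no H
  1 × C: 1 H
  1 × C: no H
  Total hydrogens = 12.
Molecular formula: C12H12

C12H12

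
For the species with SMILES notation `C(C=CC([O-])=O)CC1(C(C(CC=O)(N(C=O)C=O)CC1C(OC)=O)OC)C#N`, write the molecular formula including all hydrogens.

C18H21N2O8-

Heavy atoms from the SMILES: 18 C, 2 N, 8 O.
Implicit hydrogens by atom environment:
  7 × C: 1 H each → 7
  7 × O: no H
  5 × C: no H
  4 × C: 2 H each → 8
  2 × C: 3 H each → 6
  2 × N: no H
  1 × O (charge -1): no H
  Total hydrogens = 21.
Net charge -1.
Molecular formula: C18H21N2O8-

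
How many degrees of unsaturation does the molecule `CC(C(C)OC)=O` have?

1

Molecular formula from the SMILES: C5H10O2.
DoU = (2C + 2 + N − H − X)/2 = (2·5 + 2 + 0 − 10 − 0)/2 = 2/2 = 1.
(Structurally: 0 ring(s) + 1 π bond(s) = 1.)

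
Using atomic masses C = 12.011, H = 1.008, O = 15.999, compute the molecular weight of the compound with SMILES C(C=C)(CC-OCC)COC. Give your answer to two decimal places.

Molecular formula: C9H18O2.
M = 9×12.011 + 18×1.008 + 2×15.999 = 158.24 g/mol.

158.24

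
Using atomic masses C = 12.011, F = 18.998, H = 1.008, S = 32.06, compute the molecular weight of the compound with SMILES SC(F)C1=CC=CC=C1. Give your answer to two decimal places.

Molecular formula: C7H7FS.
M = 7×12.011 + 1×18.998 + 7×1.008 + 1×32.06 = 142.19 g/mol.

142.19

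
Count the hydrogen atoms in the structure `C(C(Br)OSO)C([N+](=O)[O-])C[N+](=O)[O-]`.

Hydrogens are implicit in SMILES; fill each atom to its normal valence:
  3 × O: no H
  2 × C: 2 H each → 4
  2 × C: 1 H each → 2
  2 × N (charge +1): no H
  2 × O (charge -1): no H
  1 × Br: no H
  1 × O: 1 H
  1 × S: no H
  Total hydrogens = 7.

7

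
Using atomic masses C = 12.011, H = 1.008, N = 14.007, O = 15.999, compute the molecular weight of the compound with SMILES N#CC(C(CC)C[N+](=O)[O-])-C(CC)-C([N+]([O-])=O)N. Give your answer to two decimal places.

258.28

Molecular formula: C10H18N4O4.
M = 10×12.011 + 18×1.008 + 4×14.007 + 4×15.999 = 258.28 g/mol.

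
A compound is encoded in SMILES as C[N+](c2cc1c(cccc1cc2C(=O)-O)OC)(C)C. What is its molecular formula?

C15H18NO3+

Heavy atoms from the SMILES: 15 C, 1 N, 3 O.
Implicit hydrogens by atom environment:
  5 × C (aromatic): 1 H each → 5
  5 × C (aromatic): no H
  4 × C: 3 H each → 12
  2 × O: no H
  1 × C: no H
  1 × N (charge +1): no H
  1 × O: 1 H
  Total hydrogens = 18.
Net charge +1.
Molecular formula: C15H18NO3+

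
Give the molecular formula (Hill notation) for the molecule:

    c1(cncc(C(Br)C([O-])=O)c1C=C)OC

Heavy atoms from the SMILES: 1 Br, 10 C, 1 N, 3 O.
Implicit hydrogens by atom environment:
  3 × C (aromatic): no H
  2 × C (aromatic): 1 H each → 2
  2 × C: 1 H each → 2
  2 × O: no H
  1 × Br: no H
  1 × C: 3 H
  1 × C: 2 H
  1 × C: no H
  1 × N (aromatic): no H
  1 × O (charge -1): no H
  Total hydrogens = 9.
Net charge -1.
Molecular formula: C10H9BrNO3-

C10H9BrNO3-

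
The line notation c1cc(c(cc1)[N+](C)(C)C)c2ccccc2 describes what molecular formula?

Heavy atoms from the SMILES: 15 C, 1 N.
Implicit hydrogens by atom environment:
  9 × C (aromatic): 1 H each → 9
  3 × C: 3 H each → 9
  3 × C (aromatic): no H
  1 × N (charge +1): no H
  Total hydrogens = 18.
Net charge +1.
Molecular formula: C15H18N+

C15H18N+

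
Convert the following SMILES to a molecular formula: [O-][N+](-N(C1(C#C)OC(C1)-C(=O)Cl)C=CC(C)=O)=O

C10H9ClN2O5

Heavy atoms from the SMILES: 10 C, 1 Cl, 2 N, 5 O.
Implicit hydrogens by atom environment:
  4 × C: 1 H each → 4
  4 × C: no H
  4 × O: no H
  1 × C: 3 H
  1 × C: 2 H
  1 × Cl: no H
  1 × N: no H
  1 × N (charge +1): no H
  1 × O (charge -1): no H
  Total hydrogens = 9.
Molecular formula: C10H9ClN2O5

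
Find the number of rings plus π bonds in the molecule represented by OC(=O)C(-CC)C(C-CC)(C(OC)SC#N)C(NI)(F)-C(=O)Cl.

Molecular formula from the SMILES: C13H19ClFIN2O4S.
DoU = (2C + 2 + N − H − X)/2 = (2·13 + 2 + 2 − 19 − 3)/2 = 8/2 = 4.
(Structurally: 0 ring(s) + 4 π bond(s) = 4.)

4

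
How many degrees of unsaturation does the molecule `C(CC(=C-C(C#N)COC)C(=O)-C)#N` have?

6

Molecular formula from the SMILES: C10H12N2O2.
DoU = (2C + 2 + N − H − X)/2 = (2·10 + 2 + 2 − 12 − 0)/2 = 12/2 = 6.
(Structurally: 0 ring(s) + 6 π bond(s) = 6.)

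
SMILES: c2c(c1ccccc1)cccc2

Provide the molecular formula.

Heavy atoms from the SMILES: 12 C.
Implicit hydrogens by atom environment:
  10 × C (aromatic): 1 H each → 10
  2 × C (aromatic): no H
  Total hydrogens = 10.
Molecular formula: C12H10

C12H10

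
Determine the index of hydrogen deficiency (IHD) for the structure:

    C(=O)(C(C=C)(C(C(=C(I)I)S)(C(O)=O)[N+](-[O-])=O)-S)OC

5

Molecular formula from the SMILES: C9H9I2NO6S2.
DoU = (2C + 2 + N − H − X)/2 = (2·9 + 2 + 1 − 9 − 2)/2 = 10/2 = 5.
(Structurally: 0 ring(s) + 5 π bond(s) = 5.)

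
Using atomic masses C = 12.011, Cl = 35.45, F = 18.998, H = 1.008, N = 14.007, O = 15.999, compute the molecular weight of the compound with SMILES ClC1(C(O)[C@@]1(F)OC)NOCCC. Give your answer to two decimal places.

Molecular formula: C7H13ClFNO3.
M = 7×12.011 + 1×35.45 + 1×18.998 + 13×1.008 + 1×14.007 + 3×15.999 = 213.63 g/mol.

213.63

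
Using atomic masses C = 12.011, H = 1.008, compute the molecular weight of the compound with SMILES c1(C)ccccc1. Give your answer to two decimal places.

92.14

Molecular formula: C7H8.
M = 7×12.011 + 8×1.008 = 92.14 g/mol.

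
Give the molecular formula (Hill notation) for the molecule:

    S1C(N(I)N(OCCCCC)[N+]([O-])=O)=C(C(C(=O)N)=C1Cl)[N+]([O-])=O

Heavy atoms from the SMILES: 10 C, 1 Cl, 1 I, 5 N, 6 O, 1 S.
Implicit hydrogens by atom environment:
  4 × C: 2 H each → 8
  4 × C (aromatic): no H
  4 × O: no H
  2 × N: no H
  2 × N (charge +1): no H
  2 × O (charge -1): no H
  1 × C: 3 H
  1 × C: no H
  1 × Cl: no H
  1 × I: no H
  1 × N: 2 H
  1 × S (aromatic): no H
  Total hydrogens = 13.
Molecular formula: C10H13ClIN5O6S

C10H13ClIN5O6S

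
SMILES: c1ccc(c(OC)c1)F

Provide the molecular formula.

C7H7FO

Heavy atoms from the SMILES: 7 C, 1 F, 1 O.
Implicit hydrogens by atom environment:
  4 × C (aromatic): 1 H each → 4
  2 × C (aromatic): no H
  1 × C: 3 H
  1 × F: no H
  1 × O: no H
  Total hydrogens = 7.
Molecular formula: C7H7FO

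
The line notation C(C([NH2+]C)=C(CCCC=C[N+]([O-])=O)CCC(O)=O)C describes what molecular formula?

Heavy atoms from the SMILES: 13 C, 2 N, 4 O.
Implicit hydrogens by atom environment:
  6 × C: 2 H each → 12
  3 × C: no H
  2 × C: 3 H each → 6
  2 × C: 1 H each → 2
  2 × O: no H
  1 × N (charge +1): 2 H
  1 × N (charge +1): no H
  1 × O: 1 H
  1 × O (charge -1): no H
  Total hydrogens = 23.
Net charge +1.
Molecular formula: C13H23N2O4+

C13H23N2O4+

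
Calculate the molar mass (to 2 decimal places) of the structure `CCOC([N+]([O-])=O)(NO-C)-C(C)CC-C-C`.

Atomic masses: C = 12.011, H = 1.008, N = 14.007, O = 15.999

Molecular formula: C10H22N2O4.
M = 10×12.011 + 22×1.008 + 2×14.007 + 4×15.999 = 234.30 g/mol.

234.30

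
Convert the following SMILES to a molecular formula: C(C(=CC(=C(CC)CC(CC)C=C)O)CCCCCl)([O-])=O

C17H26ClO3-

Heavy atoms from the SMILES: 17 C, 1 Cl, 3 O.
Implicit hydrogens by atom environment:
  8 × C: 2 H each → 16
  4 × C: no H
  3 × C: 1 H each → 3
  2 × C: 3 H each → 6
  1 × Cl: no H
  1 × O: 1 H
  1 × O: no H
  1 × O (charge -1): no H
  Total hydrogens = 26.
Net charge -1.
Molecular formula: C17H26ClO3-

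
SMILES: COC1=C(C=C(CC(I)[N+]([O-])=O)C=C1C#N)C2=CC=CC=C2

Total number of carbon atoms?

16

The symbol for carbon appears 16 times in the SMILES.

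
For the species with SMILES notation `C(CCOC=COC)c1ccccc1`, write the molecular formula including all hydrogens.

C12H16O2

Heavy atoms from the SMILES: 12 C, 2 O.
Implicit hydrogens by atom environment:
  5 × C (aromatic): 1 H each → 5
  3 × C: 2 H each → 6
  2 × C: 1 H each → 2
  2 × O: no H
  1 × C: 3 H
  1 × C (aromatic): no H
  Total hydrogens = 16.
Molecular formula: C12H16O2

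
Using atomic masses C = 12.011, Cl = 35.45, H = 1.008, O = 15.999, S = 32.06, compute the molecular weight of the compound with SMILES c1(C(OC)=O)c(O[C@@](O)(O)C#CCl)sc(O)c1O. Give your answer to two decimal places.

Molecular formula: C9H7ClO7S.
M = 9×12.011 + 1×35.45 + 7×1.008 + 7×15.999 + 1×32.06 = 294.66 g/mol.

294.66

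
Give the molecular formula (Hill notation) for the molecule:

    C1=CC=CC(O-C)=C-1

Heavy atoms from the SMILES: 7 C, 1 O.
Implicit hydrogens by atom environment:
  5 × C (aromatic): 1 H each → 5
  1 × C: 3 H
  1 × C (aromatic): no H
  1 × O: no H
  Total hydrogens = 8.
Molecular formula: C7H8O

C7H8O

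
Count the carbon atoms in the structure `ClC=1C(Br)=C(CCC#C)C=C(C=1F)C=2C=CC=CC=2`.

16

The symbol for carbon appears 16 times in the SMILES. (Cl is a single chlorine, not C + l.)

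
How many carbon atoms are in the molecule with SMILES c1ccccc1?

The symbol for carbon appears 6 times in the SMILES. Lowercase c denotes aromatic carbon and counts toward C.

6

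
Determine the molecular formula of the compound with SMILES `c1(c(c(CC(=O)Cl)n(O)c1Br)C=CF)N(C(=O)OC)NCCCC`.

C14H18BrClFN3O4

Heavy atoms from the SMILES: 1 Br, 14 C, 1 Cl, 1 F, 3 N, 4 O.
Implicit hydrogens by atom environment:
  4 × C: 2 H each → 8
  4 × C (aromatic): no H
  3 × O: no H
  2 × C: 3 H each → 6
  2 × C: 1 H each → 2
  2 × C: no H
  1 × Br: no H
  1 × Cl: no H
  1 × F: no H
  1 × N: 1 H
  1 × N (aromatic): no H
  1 × N: no H
  1 × O: 1 H
  Total hydrogens = 18.
Molecular formula: C14H18BrClFN3O4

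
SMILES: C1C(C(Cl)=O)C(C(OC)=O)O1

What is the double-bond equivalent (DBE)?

Molecular formula from the SMILES: C6H7ClO4.
DoU = (2C + 2 + N − H − X)/2 = (2·6 + 2 + 0 − 7 − 1)/2 = 6/2 = 3.
(Structurally: 1 ring(s) + 2 π bond(s) = 3.)

3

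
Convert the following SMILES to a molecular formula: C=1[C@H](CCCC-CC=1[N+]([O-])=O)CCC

C11H19NO2

Heavy atoms from the SMILES: 11 C, 1 N, 2 O.
Implicit hydrogens by atom environment:
  7 × C: 2 H each → 14
  2 × C: 1 H each → 2
  1 × C: 3 H
  1 × C: no H
  1 × N (charge +1): no H
  1 × O: no H
  1 × O (charge -1): no H
  Total hydrogens = 19.
Molecular formula: C11H19NO2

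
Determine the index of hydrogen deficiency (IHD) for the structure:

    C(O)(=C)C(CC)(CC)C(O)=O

2

Molecular formula from the SMILES: C8H14O3.
DoU = (2C + 2 + N − H − X)/2 = (2·8 + 2 + 0 − 14 − 0)/2 = 4/2 = 2.
(Structurally: 0 ring(s) + 2 π bond(s) = 2.)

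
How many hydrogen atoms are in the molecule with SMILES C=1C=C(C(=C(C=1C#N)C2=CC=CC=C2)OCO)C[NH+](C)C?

19

Hydrogens are implicit in SMILES; fill each atom to its normal valence:
  7 × C (aromatic): 1 H each → 7
  5 × C (aromatic): no H
  2 × C: 3 H each → 6
  2 × C: 2 H each → 4
  1 × C: no H
  1 × N (charge +1): 1 H
  1 × N: no H
  1 × O: 1 H
  1 × O: no H
  Total hydrogens = 19.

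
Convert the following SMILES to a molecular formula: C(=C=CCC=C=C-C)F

Heavy atoms from the SMILES: 8 C, 1 F.
Implicit hydrogens by atom environment:
  4 × C: 1 H each → 4
  2 × C: no H
  1 × C: 3 H
  1 × C: 2 H
  1 × F: no H
  Total hydrogens = 9.
Molecular formula: C8H9F

C8H9F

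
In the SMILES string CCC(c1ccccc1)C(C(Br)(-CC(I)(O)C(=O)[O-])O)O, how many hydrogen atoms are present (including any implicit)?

17

Hydrogens are implicit in SMILES; fill each atom to its normal valence:
  5 × C (aromatic): 1 H each → 5
  3 × C: no H
  3 × O: 1 H each → 3
  2 × C: 2 H each → 4
  2 × C: 1 H each → 2
  1 × Br: no H
  1 × C: 3 H
  1 × C (aromatic): no H
  1 × I: no H
  1 × O: no H
  1 × O (charge -1): no H
  Total hydrogens = 17.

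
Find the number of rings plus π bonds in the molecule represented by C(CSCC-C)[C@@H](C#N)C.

2

Molecular formula from the SMILES: C8H15NS.
DoU = (2C + 2 + N − H − X)/2 = (2·8 + 2 + 1 − 15 − 0)/2 = 4/2 = 2.
(Structurally: 0 ring(s) + 2 π bond(s) = 2.)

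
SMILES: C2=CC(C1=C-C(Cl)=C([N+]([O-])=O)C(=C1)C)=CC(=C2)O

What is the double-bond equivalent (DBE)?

9

Molecular formula from the SMILES: C13H10ClNO3.
DoU = (2C + 2 + N − H − X)/2 = (2·13 + 2 + 1 − 10 − 1)/2 = 18/2 = 9.
(Structurally: 2 ring(s) + 7 π bond(s) = 9.)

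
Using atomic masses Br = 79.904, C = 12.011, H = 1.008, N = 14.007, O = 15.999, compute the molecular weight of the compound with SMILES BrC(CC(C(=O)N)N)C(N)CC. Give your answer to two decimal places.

Molecular formula: C7H16BrN3O.
M = 1×79.904 + 7×12.011 + 16×1.008 + 3×14.007 + 1×15.999 = 238.13 g/mol.

238.13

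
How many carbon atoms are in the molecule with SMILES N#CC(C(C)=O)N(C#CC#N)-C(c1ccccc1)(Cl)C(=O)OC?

The symbol for carbon appears 16 times in the SMILES. Lowercase c denotes aromatic carbon and counts toward C.

16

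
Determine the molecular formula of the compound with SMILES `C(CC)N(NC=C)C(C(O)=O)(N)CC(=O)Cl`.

Heavy atoms from the SMILES: 9 C, 1 Cl, 3 N, 3 O.
Implicit hydrogens by atom environment:
  4 × C: 2 H each → 8
  3 × C: no H
  2 × O: no H
  1 × C: 3 H
  1 × C: 1 H
  1 × Cl: no H
  1 × N: 2 H
  1 × N: 1 H
  1 × N: no H
  1 × O: 1 H
  Total hydrogens = 16.
Molecular formula: C9H16ClN3O3

C9H16ClN3O3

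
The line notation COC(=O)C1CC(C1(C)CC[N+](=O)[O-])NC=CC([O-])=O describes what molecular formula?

C12H17N2O6-

Heavy atoms from the SMILES: 12 C, 2 N, 6 O.
Implicit hydrogens by atom environment:
  4 × C: 1 H each → 4
  4 × O: no H
  3 × C: 2 H each → 6
  3 × C: no H
  2 × C: 3 H each → 6
  2 × O (charge -1): no H
  1 × N: 1 H
  1 × N (charge +1): no H
  Total hydrogens = 17.
Net charge -1.
Molecular formula: C12H17N2O6-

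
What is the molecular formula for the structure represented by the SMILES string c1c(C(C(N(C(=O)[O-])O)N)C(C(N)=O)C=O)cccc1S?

C12H14N3O5S-

Heavy atoms from the SMILES: 12 C, 3 N, 5 O, 1 S.
Implicit hydrogens by atom environment:
  4 × C: 1 H each → 4
  4 × C (aromatic): 1 H each → 4
  3 × O: no H
  2 × C (aromatic): no H
  2 × C: no H
  2 × N: 2 H each → 4
  1 × N: no H
  1 × O: 1 H
  1 × O (charge -1): no H
  1 × S: 1 H
  Total hydrogens = 14.
Net charge -1.
Molecular formula: C12H14N3O5S-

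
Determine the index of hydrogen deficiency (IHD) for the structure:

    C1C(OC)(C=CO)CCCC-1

Molecular formula from the SMILES: C9H16O2.
DoU = (2C + 2 + N − H − X)/2 = (2·9 + 2 + 0 − 16 − 0)/2 = 4/2 = 2.
(Structurally: 1 ring(s) + 1 π bond(s) = 2.)

2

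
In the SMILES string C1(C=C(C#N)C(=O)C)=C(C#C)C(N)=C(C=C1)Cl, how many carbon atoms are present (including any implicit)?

13

The symbol for carbon appears 13 times in the SMILES. (Cl is a single chlorine, not C + l.)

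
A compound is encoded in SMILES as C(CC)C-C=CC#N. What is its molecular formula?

C7H11N

Heavy atoms from the SMILES: 7 C, 1 N.
Implicit hydrogens by atom environment:
  3 × C: 2 H each → 6
  2 × C: 1 H each → 2
  1 × C: 3 H
  1 × C: no H
  1 × N: no H
  Total hydrogens = 11.
Molecular formula: C7H11N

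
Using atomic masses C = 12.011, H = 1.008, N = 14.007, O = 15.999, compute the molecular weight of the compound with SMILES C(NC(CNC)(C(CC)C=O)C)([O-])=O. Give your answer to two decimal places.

201.25

Molecular formula: C9H17N2O3-.
M = 9×12.011 + 17×1.008 + 2×14.007 + 3×15.999 = 201.25 g/mol.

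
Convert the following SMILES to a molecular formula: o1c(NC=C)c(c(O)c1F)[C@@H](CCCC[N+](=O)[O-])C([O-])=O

C12H14FN2O6-

Heavy atoms from the SMILES: 12 C, 1 F, 2 N, 6 O.
Implicit hydrogens by atom environment:
  5 × C: 2 H each → 10
  4 × C (aromatic): no H
  2 × C: 1 H each → 2
  2 × O: no H
  2 × O (charge -1): no H
  1 × C: no H
  1 × F: no H
  1 × N: 1 H
  1 × N (charge +1): no H
  1 × O: 1 H
  1 × O (aromatic): no H
  Total hydrogens = 14.
Net charge -1.
Molecular formula: C12H14FN2O6-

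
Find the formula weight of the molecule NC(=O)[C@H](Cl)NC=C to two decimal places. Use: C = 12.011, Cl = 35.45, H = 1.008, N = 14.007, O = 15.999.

134.56

Molecular formula: C4H7ClN2O.
M = 4×12.011 + 1×35.45 + 7×1.008 + 2×14.007 + 1×15.999 = 134.56 g/mol.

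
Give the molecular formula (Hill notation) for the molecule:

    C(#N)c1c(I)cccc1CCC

C10H10IN

Heavy atoms from the SMILES: 10 C, 1 I, 1 N.
Implicit hydrogens by atom environment:
  3 × C (aromatic): 1 H each → 3
  3 × C (aromatic): no H
  2 × C: 2 H each → 4
  1 × C: 3 H
  1 × C: no H
  1 × I: no H
  1 × N: no H
  Total hydrogens = 10.
Molecular formula: C10H10IN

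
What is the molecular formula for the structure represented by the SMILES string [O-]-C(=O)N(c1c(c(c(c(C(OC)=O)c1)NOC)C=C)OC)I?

C13H14IN2O6-

Heavy atoms from the SMILES: 13 C, 1 I, 2 N, 6 O.
Implicit hydrogens by atom environment:
  5 × C (aromatic): no H
  5 × O: no H
  3 × C: 3 H each → 9
  2 × C: no H
  1 × C: 2 H
  1 × C (aromatic): 1 H
  1 × C: 1 H
  1 × I: no H
  1 × N: 1 H
  1 × N: no H
  1 × O (charge -1): no H
  Total hydrogens = 14.
Net charge -1.
Molecular formula: C13H14IN2O6-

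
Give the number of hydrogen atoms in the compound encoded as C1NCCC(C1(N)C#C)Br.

11

Hydrogens are implicit in SMILES; fill each atom to its normal valence:
  3 × C: 2 H each → 6
  2 × C: 1 H each → 2
  2 × C: no H
  1 × Br: no H
  1 × N: 2 H
  1 × N: 1 H
  Total hydrogens = 11.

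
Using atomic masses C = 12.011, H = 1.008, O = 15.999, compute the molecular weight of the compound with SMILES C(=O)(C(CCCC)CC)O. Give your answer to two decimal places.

144.21

Molecular formula: C8H16O2.
M = 8×12.011 + 16×1.008 + 2×15.999 = 144.21 g/mol.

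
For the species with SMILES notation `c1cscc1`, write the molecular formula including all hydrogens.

Heavy atoms from the SMILES: 4 C, 1 S.
Implicit hydrogens by atom environment:
  4 × C (aromatic): 1 H each → 4
  1 × S (aromatic): no H
  Total hydrogens = 4.
Molecular formula: C4H4S

C4H4S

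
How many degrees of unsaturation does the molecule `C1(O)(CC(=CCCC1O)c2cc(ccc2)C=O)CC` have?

7

Molecular formula from the SMILES: C16H20O3.
DoU = (2C + 2 + N − H − X)/2 = (2·16 + 2 + 0 − 20 − 0)/2 = 14/2 = 7.
(Structurally: 2 ring(s) + 5 π bond(s) = 7.)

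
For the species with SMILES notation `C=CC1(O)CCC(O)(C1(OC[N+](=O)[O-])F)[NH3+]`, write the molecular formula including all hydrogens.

Heavy atoms from the SMILES: 8 C, 1 F, 2 N, 5 O.
Implicit hydrogens by atom environment:
  4 × C: 2 H each → 8
  3 × C: no H
  2 × O: 1 H each → 2
  2 × O: no H
  1 × C: 1 H
  1 × F: no H
  1 × N (charge +1): 3 H
  1 × N (charge +1): no H
  1 × O (charge -1): no H
  Total hydrogens = 14.
Net charge +1.
Molecular formula: C8H14FN2O5+

C8H14FN2O5+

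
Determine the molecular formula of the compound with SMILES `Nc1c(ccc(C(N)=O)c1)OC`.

Heavy atoms from the SMILES: 8 C, 2 N, 2 O.
Implicit hydrogens by atom environment:
  3 × C (aromatic): 1 H each → 3
  3 × C (aromatic): no H
  2 × N: 2 H each → 4
  2 × O: no H
  1 × C: 3 H
  1 × C: no H
  Total hydrogens = 10.
Molecular formula: C8H10N2O2

C8H10N2O2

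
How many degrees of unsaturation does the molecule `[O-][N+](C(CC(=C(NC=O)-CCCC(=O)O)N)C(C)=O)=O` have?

Molecular formula from the SMILES: C11H17N3O6.
DoU = (2C + 2 + N − H − X)/2 = (2·11 + 2 + 3 − 17 − 0)/2 = 10/2 = 5.
(Structurally: 0 ring(s) + 5 π bond(s) = 5.)

5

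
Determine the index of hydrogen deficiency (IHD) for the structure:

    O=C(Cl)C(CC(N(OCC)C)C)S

Molecular formula from the SMILES: C8H16ClNO2S.
DoU = (2C + 2 + N − H − X)/2 = (2·8 + 2 + 1 − 16 − 1)/2 = 2/2 = 1.
(Structurally: 0 ring(s) + 1 π bond(s) = 1.)

1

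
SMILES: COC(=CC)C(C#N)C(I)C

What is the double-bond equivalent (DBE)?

Molecular formula from the SMILES: C8H12INO.
DoU = (2C + 2 + N − H − X)/2 = (2·8 + 2 + 1 − 12 − 1)/2 = 6/2 = 3.
(Structurally: 0 ring(s) + 3 π bond(s) = 3.)

3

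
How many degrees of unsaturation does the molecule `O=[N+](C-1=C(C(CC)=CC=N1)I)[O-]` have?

Molecular formula from the SMILES: C7H7IN2O2.
DoU = (2C + 2 + N − H − X)/2 = (2·7 + 2 + 2 − 7 − 1)/2 = 10/2 = 5.
(Structurally: 1 ring(s) + 4 π bond(s) = 5.)

5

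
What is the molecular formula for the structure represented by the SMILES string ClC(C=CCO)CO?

Heavy atoms from the SMILES: 5 C, 1 Cl, 2 O.
Implicit hydrogens by atom environment:
  3 × C: 1 H each → 3
  2 × C: 2 H each → 4
  2 × O: 1 H each → 2
  1 × Cl: no H
  Total hydrogens = 9.
Molecular formula: C5H9ClO2

C5H9ClO2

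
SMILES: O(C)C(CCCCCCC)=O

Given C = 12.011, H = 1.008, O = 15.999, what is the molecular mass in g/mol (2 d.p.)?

158.24

Molecular formula: C9H18O2.
M = 9×12.011 + 18×1.008 + 2×15.999 = 158.24 g/mol.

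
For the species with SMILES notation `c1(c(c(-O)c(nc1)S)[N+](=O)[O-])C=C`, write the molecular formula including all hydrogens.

C7H6N2O3S

Heavy atoms from the SMILES: 7 C, 2 N, 3 O, 1 S.
Implicit hydrogens by atom environment:
  4 × C (aromatic): no H
  1 × C: 2 H
  1 × C (aromatic): 1 H
  1 × C: 1 H
  1 × N (aromatic): no H
  1 × N (charge +1): no H
  1 × O: 1 H
  1 × O: no H
  1 × O (charge -1): no H
  1 × S: 1 H
  Total hydrogens = 6.
Molecular formula: C7H6N2O3S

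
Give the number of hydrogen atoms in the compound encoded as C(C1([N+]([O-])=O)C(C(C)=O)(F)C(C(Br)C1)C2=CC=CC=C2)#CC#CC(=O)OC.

Hydrogens are implicit in SMILES; fill each atom to its normal valence:
  8 × C: no H
  5 × C (aromatic): 1 H each → 5
  4 × O: no H
  2 × C: 3 H each → 6
  2 × C: 1 H each → 2
  1 × Br: no H
  1 × C: 2 H
  1 × C (aromatic): no H
  1 × F: no H
  1 × N (charge +1): no H
  1 × O (charge -1): no H
  Total hydrogens = 15.

15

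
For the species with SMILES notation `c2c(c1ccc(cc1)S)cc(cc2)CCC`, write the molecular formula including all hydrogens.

Heavy atoms from the SMILES: 15 C, 1 S.
Implicit hydrogens by atom environment:
  8 × C (aromatic): 1 H each → 8
  4 × C (aromatic): no H
  2 × C: 2 H each → 4
  1 × C: 3 H
  1 × S: 1 H
  Total hydrogens = 16.
Molecular formula: C15H16S

C15H16S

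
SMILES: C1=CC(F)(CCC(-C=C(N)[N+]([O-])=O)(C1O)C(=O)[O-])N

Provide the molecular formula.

Heavy atoms from the SMILES: 10 C, 1 F, 3 N, 5 O.
Implicit hydrogens by atom environment:
  4 × C: 1 H each → 4
  4 × C: no H
  2 × C: 2 H each → 4
  2 × N: 2 H each → 4
  2 × O: no H
  2 × O (charge -1): no H
  1 × F: no H
  1 × N (charge +1): no H
  1 × O: 1 H
  Total hydrogens = 13.
Net charge -1.
Molecular formula: C10H13FN3O5-

C10H13FN3O5-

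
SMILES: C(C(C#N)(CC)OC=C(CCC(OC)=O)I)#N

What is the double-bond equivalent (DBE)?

6

Molecular formula from the SMILES: C11H13IN2O3.
DoU = (2C + 2 + N − H − X)/2 = (2·11 + 2 + 2 − 13 − 1)/2 = 12/2 = 6.
(Structurally: 0 ring(s) + 6 π bond(s) = 6.)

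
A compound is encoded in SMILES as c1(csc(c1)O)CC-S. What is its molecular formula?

C6H8OS2

Heavy atoms from the SMILES: 6 C, 1 O, 2 S.
Implicit hydrogens by atom environment:
  2 × C: 2 H each → 4
  2 × C (aromatic): 1 H each → 2
  2 × C (aromatic): no H
  1 × O: 1 H
  1 × S: 1 H
  1 × S (aromatic): no H
  Total hydrogens = 8.
Molecular formula: C6H8OS2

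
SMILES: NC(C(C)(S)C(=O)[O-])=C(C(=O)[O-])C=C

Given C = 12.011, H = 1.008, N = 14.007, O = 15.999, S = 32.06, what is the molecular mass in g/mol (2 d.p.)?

Molecular formula: [C8H9NO4S]2-.
M = 8×12.011 + 9×1.008 + 1×14.007 + 4×15.999 + 1×32.06 = 215.22 g/mol.

215.22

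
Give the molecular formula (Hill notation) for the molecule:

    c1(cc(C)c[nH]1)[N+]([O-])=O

C5H6N2O2

Heavy atoms from the SMILES: 5 C, 2 N, 2 O.
Implicit hydrogens by atom environment:
  2 × C (aromatic): 1 H each → 2
  2 × C (aromatic): no H
  1 × C: 3 H
  1 × N (aromatic): 1 H
  1 × N (charge +1): no H
  1 × O: no H
  1 × O (charge -1): no H
  Total hydrogens = 6.
Molecular formula: C5H6N2O2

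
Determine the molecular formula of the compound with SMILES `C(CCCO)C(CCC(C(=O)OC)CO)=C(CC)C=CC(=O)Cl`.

Heavy atoms from the SMILES: 17 C, 1 Cl, 5 O.
Implicit hydrogens by atom environment:
  8 × C: 2 H each → 16
  4 × C: no H
  3 × C: 1 H each → 3
  3 × O: no H
  2 × C: 3 H each → 6
  2 × O: 1 H each → 2
  1 × Cl: no H
  Total hydrogens = 27.
Molecular formula: C17H27ClO5

C17H27ClO5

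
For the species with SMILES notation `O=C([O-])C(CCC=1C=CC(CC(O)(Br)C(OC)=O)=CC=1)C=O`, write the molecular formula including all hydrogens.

C15H16BrO6-

Heavy atoms from the SMILES: 1 Br, 15 C, 6 O.
Implicit hydrogens by atom environment:
  4 × C (aromatic): 1 H each → 4
  4 × O: no H
  3 × C: 2 H each → 6
  3 × C: no H
  2 × C: 1 H each → 2
  2 × C (aromatic): no H
  1 × Br: no H
  1 × C: 3 H
  1 × O: 1 H
  1 × O (charge -1): no H
  Total hydrogens = 16.
Net charge -1.
Molecular formula: C15H16BrO6-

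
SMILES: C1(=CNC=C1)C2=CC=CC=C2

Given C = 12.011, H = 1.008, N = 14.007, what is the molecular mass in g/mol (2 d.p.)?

Molecular formula: C10H9N.
M = 10×12.011 + 9×1.008 + 1×14.007 = 143.19 g/mol.

143.19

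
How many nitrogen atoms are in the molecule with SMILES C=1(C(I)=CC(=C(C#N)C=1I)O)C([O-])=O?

The symbol for nitrogen appears 1 time in the SMILES.

1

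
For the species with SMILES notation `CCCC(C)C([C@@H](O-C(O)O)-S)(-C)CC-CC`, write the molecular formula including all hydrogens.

C13H28O3S

Heavy atoms from the SMILES: 13 C, 3 O, 1 S.
Implicit hydrogens by atom environment:
  5 × C: 2 H each → 10
  4 × C: 3 H each → 12
  3 × C: 1 H each → 3
  2 × O: 1 H each → 2
  1 × C: no H
  1 × O: no H
  1 × S: 1 H
  Total hydrogens = 28.
Molecular formula: C13H28O3S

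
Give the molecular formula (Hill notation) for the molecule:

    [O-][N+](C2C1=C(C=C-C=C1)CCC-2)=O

Heavy atoms from the SMILES: 10 C, 1 N, 2 O.
Implicit hydrogens by atom environment:
  4 × C (aromatic): 1 H each → 4
  3 × C: 2 H each → 6
  2 × C (aromatic): no H
  1 × C: 1 H
  1 × N (charge +1): no H
  1 × O: no H
  1 × O (charge -1): no H
  Total hydrogens = 11.
Molecular formula: C10H11NO2

C10H11NO2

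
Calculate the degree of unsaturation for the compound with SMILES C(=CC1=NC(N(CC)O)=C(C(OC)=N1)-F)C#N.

7

Molecular formula from the SMILES: C10H11FN4O2.
DoU = (2C + 2 + N − H − X)/2 = (2·10 + 2 + 4 − 11 − 1)/2 = 14/2 = 7.
(Structurally: 1 ring(s) + 6 π bond(s) = 7.)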